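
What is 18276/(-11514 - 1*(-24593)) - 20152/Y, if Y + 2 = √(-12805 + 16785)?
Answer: -56808830/6500263 - 5038*√995/497 ≈ -328.49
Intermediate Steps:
Y = -2 + 2*√995 (Y = -2 + √(-12805 + 16785) = -2 + √3980 = -2 + 2*√995 ≈ 61.087)
18276/(-11514 - 1*(-24593)) - 20152/Y = 18276/(-11514 - 1*(-24593)) - 20152/(-2 + 2*√995) = 18276/(-11514 + 24593) - 20152/(-2 + 2*√995) = 18276/13079 - 20152/(-2 + 2*√995)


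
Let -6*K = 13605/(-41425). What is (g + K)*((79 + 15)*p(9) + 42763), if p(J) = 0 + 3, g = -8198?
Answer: -1169446155377/3314 ≈ -3.5288e+8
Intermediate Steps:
p(J) = 3
K = 907/16570 (K = -4535/(2*(-41425)) = -4535*(-1)/(2*41425) = -⅙*(-2721/8285) = 907/16570 ≈ 0.054737)
(g + K)*((79 + 15)*p(9) + 42763) = (-8198 + 907/16570)*((79 + 15)*3 + 42763) = -135839953*(94*3 + 42763)/16570 = -135839953*(282 + 42763)/16570 = -135839953/16570*43045 = -1169446155377/3314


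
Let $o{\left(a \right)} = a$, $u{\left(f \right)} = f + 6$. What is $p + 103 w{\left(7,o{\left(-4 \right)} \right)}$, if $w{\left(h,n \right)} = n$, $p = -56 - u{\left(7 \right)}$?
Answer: $-481$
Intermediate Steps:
$u{\left(f \right)} = 6 + f$
$p = -69$ ($p = -56 - \left(6 + 7\right) = -56 - 13 = -69$)
$p + 103 w{\left(7,o{\left(-4 \right)} \right)} = -69 + 103 \left(-4\right) = -69 - 412 = -481$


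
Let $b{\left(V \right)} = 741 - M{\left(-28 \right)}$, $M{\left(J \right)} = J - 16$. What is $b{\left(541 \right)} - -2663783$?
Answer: $2664568$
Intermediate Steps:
$M{\left(J \right)} = -16 + J$
$b{\left(V \right)} = 785$ ($b{\left(V \right)} = 741 - \left(-16 - 28\right) = 741 - -44 = 741 + 44 = 785$)
$b{\left(541 \right)} - -2663783 = 785 - -2663783 = 785 + 2663783 = 2664568$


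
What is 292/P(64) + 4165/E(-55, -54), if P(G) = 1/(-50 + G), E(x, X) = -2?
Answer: 4011/2 ≈ 2005.5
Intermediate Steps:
292/P(64) + 4165/E(-55, -54) = 292/(1/(-50 + 64)) + 4165/(-2) = 292/(1/14) + 4165*(-1/2) = 292/(1/14) - 4165/2 = 292*14 - 4165/2 = 4088 - 4165/2 = 4011/2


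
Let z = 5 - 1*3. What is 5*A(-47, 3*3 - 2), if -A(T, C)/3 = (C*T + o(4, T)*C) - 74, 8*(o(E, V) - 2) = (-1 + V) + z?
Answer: 25755/4 ≈ 6438.8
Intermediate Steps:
z = 2 (z = 5 - 3 = 2)
o(E, V) = 17/8 + V/8 (o(E, V) = 2 + ((-1 + V) + 2)/8 = 2 + (1 + V)/8 = 2 + (1/8 + V/8) = 17/8 + V/8)
A(T, C) = 222 - 3*C*T - 3*C*(17/8 + T/8) (A(T, C) = -3*((C*T + (17/8 + T/8)*C) - 74) = -3*((C*T + C*(17/8 + T/8)) - 74) = -3*(-74 + C*T + C*(17/8 + T/8)) = 222 - 3*C*T - 3*C*(17/8 + T/8))
5*A(-47, 3*3 - 2) = 5*(222 - 51*(3*3 - 2)/8 - 27/8*(3*3 - 2)*(-47)) = 5*(222 - 51*(9 - 2)/8 - 27/8*(9 - 2)*(-47)) = 5*(222 - 51/8*7 - 27/8*7*(-47)) = 5*(222 - 357/8 + 8883/8) = 5*(5151/4) = 25755/4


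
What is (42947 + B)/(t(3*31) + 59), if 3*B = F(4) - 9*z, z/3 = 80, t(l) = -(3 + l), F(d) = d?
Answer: -126685/111 ≈ -1141.3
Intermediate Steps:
t(l) = -3 - l
z = 240 (z = 3*80 = 240)
B = -2156/3 (B = (4 - 9*240)/3 = (4 - 2160)/3 = (⅓)*(-2156) = -2156/3 ≈ -718.67)
(42947 + B)/(t(3*31) + 59) = (42947 - 2156/3)/((-3 - 3*31) + 59) = 126685/(3*((-3 - 1*93) + 59)) = 126685/(3*((-3 - 93) + 59)) = 126685/(3*(-96 + 59)) = (126685/3)/(-37) = (126685/3)*(-1/37) = -126685/111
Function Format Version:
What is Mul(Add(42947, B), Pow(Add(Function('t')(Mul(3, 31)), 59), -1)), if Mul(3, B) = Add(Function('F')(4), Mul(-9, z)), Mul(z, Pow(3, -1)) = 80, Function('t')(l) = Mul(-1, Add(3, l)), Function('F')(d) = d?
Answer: Rational(-126685, 111) ≈ -1141.3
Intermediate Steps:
Function('t')(l) = Add(-3, Mul(-1, l))
z = 240 (z = Mul(3, 80) = 240)
B = Rational(-2156, 3) (B = Mul(Rational(1, 3), Add(4, Mul(-9, 240))) = Mul(Rational(1, 3), Add(4, -2160)) = Mul(Rational(1, 3), -2156) = Rational(-2156, 3) ≈ -718.67)
Mul(Add(42947, B), Pow(Add(Function('t')(Mul(3, 31)), 59), -1)) = Mul(Add(42947, Rational(-2156, 3)), Pow(Add(Add(-3, Mul(-1, Mul(3, 31))), 59), -1)) = Mul(Rational(126685, 3), Pow(Add(Add(-3, Mul(-1, 93)), 59), -1)) = Mul(Rational(126685, 3), Pow(Add(Add(-3, -93), 59), -1)) = Mul(Rational(126685, 3), Pow(Add(-96, 59), -1)) = Mul(Rational(126685, 3), Pow(-37, -1)) = Mul(Rational(126685, 3), Rational(-1, 37)) = Rational(-126685, 111)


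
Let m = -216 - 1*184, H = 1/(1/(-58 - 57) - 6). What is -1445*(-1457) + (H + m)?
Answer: 1454530700/691 ≈ 2.1050e+6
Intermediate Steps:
H = -115/691 (H = 1/(1/(-115) - 6) = 1/(-1/115 - 6) = 1/(-691/115) = -115/691 ≈ -0.16643)
m = -400 (m = -216 - 184 = -400)
-1445*(-1457) + (H + m) = -1445*(-1457) + (-115/691 - 400) = 2105365 - 276515/691 = 1454530700/691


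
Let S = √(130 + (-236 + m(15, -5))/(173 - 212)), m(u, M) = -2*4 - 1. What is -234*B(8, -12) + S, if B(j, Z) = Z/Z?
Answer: -234 + √207285/39 ≈ -222.33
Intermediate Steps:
m(u, M) = -9 (m(u, M) = -8 - 1 = -9)
B(j, Z) = 1
S = √207285/39 (S = √(130 + (-236 - 9)/(173 - 212)) = √(130 - 245/(-39)) = √(130 - 245*(-1/39)) = √(130 + 245/39) = √(5315/39) = √207285/39 ≈ 11.674)
-234*B(8, -12) + S = -234*1 + √207285/39 = -234 + √207285/39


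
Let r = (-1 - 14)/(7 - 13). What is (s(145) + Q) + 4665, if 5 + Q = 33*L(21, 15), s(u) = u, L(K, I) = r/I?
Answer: 9621/2 ≈ 4810.5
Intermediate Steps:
r = 5/2 (r = -15/(-6) = -15*(-⅙) = 5/2 ≈ 2.5000)
L(K, I) = 5/(2*I)
Q = ½ (Q = -5 + 33*((5/2)/15) = -5 + 33*((5/2)*(1/15)) = -5 + 33*(⅙) = -5 + 11/2 = ½ ≈ 0.50000)
(s(145) + Q) + 4665 = (145 + ½) + 4665 = 291/2 + 4665 = 9621/2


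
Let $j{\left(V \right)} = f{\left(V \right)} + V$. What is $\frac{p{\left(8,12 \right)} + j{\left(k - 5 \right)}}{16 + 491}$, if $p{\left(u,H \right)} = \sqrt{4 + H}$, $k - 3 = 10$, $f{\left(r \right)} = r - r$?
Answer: $\frac{4}{169} \approx 0.023669$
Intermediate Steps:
$f{\left(r \right)} = 0$
$k = 13$ ($k = 3 + 10 = 13$)
$j{\left(V \right)} = V$ ($j{\left(V \right)} = 0 + V = V$)
$\frac{p{\left(8,12 \right)} + j{\left(k - 5 \right)}}{16 + 491} = \frac{\sqrt{4 + 12} + \left(13 - 5\right)}{16 + 491} = \frac{\sqrt{16} + \left(13 - 5\right)}{507} = \left(4 + 8\right) \frac{1}{507} = 12 \cdot \frac{1}{507} = \frac{4}{169}$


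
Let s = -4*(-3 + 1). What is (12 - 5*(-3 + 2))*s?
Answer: 136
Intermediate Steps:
s = 8 (s = -4*(-2) = 8)
(12 - 5*(-3 + 2))*s = (12 - 5*(-3 + 2))*8 = (12 - 5*(-1))*8 = (12 + 5)*8 = 17*8 = 136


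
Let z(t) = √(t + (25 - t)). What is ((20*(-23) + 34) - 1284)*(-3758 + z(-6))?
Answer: 6417630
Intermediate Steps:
z(t) = 5 (z(t) = √25 = 5)
((20*(-23) + 34) - 1284)*(-3758 + z(-6)) = ((20*(-23) + 34) - 1284)*(-3758 + 5) = ((-460 + 34) - 1284)*(-3753) = (-426 - 1284)*(-3753) = -1710*(-3753) = 6417630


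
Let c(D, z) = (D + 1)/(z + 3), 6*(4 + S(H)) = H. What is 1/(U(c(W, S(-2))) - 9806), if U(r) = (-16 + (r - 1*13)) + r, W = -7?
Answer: -1/9826 ≈ -0.00010177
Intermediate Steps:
S(H) = -4 + H/6
c(D, z) = (1 + D)/(3 + z)
U(r) = -29 + 2*r (U(r) = (-16 + (r - 13)) + r = (-16 + (-13 + r)) + r = (-29 + r) + r = -29 + 2*r)
1/(U(c(W, S(-2))) - 9806) = 1/((-29 + 2*((1 - 7)/(3 + (-4 + (1/6)*(-2))))) - 9806) = 1/((-29 + 2*(-6/(3 + (-4 - 1/3)))) - 9806) = 1/((-29 + 2*(-6/(3 - 13/3))) - 9806) = 1/((-29 + 2*(-6/(-4/3))) - 9806) = 1/((-29 + 2*(-3/4*(-6))) - 9806) = 1/((-29 + 2*(9/2)) - 9806) = 1/((-29 + 9) - 9806) = 1/(-20 - 9806) = 1/(-9826) = -1/9826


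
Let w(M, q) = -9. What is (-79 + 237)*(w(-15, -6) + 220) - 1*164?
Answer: 33174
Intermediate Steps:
(-79 + 237)*(w(-15, -6) + 220) - 1*164 = (-79 + 237)*(-9 + 220) - 1*164 = 158*211 - 164 = 33338 - 164 = 33174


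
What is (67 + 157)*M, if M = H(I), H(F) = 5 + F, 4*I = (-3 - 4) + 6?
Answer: 1064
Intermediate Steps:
I = -¼ (I = ((-3 - 4) + 6)/4 = (-7 + 6)/4 = (¼)*(-1) = -¼ ≈ -0.25000)
M = 19/4 (M = 5 - ¼ = 19/4 ≈ 4.7500)
(67 + 157)*M = (67 + 157)*(19/4) = 224*(19/4) = 1064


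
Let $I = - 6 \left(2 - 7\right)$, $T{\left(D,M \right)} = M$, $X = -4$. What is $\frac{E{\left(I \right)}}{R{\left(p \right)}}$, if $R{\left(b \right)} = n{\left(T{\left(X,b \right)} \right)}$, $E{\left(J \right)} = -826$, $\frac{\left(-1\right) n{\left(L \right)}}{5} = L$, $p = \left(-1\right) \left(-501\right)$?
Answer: $\frac{826}{2505} \approx 0.32974$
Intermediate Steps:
$p = 501$
$n{\left(L \right)} = - 5 L$
$I = 30$ ($I = \left(-6\right) \left(-5\right) = 30$)
$R{\left(b \right)} = - 5 b$
$\frac{E{\left(I \right)}}{R{\left(p \right)}} = - \frac{826}{\left(-5\right) 501} = - \frac{826}{-2505} = \left(-826\right) \left(- \frac{1}{2505}\right) = \frac{826}{2505}$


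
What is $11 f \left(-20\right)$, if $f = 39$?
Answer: $-8580$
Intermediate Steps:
$11 f \left(-20\right) = 11 \cdot 39 \left(-20\right) = 429 \left(-20\right) = -8580$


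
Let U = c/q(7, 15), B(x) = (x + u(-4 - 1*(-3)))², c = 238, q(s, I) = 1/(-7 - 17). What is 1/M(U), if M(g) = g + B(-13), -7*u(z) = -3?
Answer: -49/272144 ≈ -0.00018005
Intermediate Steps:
q(s, I) = -1/24 (q(s, I) = 1/(-24) = -1/24)
u(z) = 3/7 (u(z) = -⅐*(-3) = 3/7)
B(x) = (3/7 + x)² (B(x) = (x + 3/7)² = (3/7 + x)²)
U = -5712 (U = 238/(-1/24) = 238*(-24) = -5712)
M(g) = 7744/49 + g (M(g) = g + (3 + 7*(-13))²/49 = g + (3 - 91)²/49 = g + (1/49)*(-88)² = g + (1/49)*7744 = g + 7744/49 = 7744/49 + g)
1/M(U) = 1/(7744/49 - 5712) = 1/(-272144/49) = -49/272144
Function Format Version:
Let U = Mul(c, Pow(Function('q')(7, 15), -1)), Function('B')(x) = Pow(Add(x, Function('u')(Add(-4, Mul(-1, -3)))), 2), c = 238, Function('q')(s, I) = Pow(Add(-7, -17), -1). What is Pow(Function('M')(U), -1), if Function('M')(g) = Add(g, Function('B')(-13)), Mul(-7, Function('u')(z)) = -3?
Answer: Rational(-49, 272144) ≈ -0.00018005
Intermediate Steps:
Function('q')(s, I) = Rational(-1, 24) (Function('q')(s, I) = Pow(-24, -1) = Rational(-1, 24))
Function('u')(z) = Rational(3, 7) (Function('u')(z) = Mul(Rational(-1, 7), -3) = Rational(3, 7))
Function('B')(x) = Pow(Add(Rational(3, 7), x), 2) (Function('B')(x) = Pow(Add(x, Rational(3, 7)), 2) = Pow(Add(Rational(3, 7), x), 2))
U = -5712 (U = Mul(238, Pow(Rational(-1, 24), -1)) = Mul(238, -24) = -5712)
Function('M')(g) = Add(Rational(7744, 49), g) (Function('M')(g) = Add(g, Mul(Rational(1, 49), Pow(Add(3, Mul(7, -13)), 2))) = Add(g, Mul(Rational(1, 49), Pow(Add(3, -91), 2))) = Add(g, Mul(Rational(1, 49), Pow(-88, 2))) = Add(g, Mul(Rational(1, 49), 7744)) = Add(g, Rational(7744, 49)) = Add(Rational(7744, 49), g))
Pow(Function('M')(U), -1) = Pow(Add(Rational(7744, 49), -5712), -1) = Pow(Rational(-272144, 49), -1) = Rational(-49, 272144)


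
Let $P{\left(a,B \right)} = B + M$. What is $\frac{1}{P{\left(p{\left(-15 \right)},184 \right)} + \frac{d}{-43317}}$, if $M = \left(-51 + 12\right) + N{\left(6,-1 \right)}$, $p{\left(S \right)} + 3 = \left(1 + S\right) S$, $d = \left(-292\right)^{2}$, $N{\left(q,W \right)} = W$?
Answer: $\frac{43317}{6152384} \approx 0.0070407$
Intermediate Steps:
$d = 85264$
$p{\left(S \right)} = -3 + S \left(1 + S\right)$ ($p{\left(S \right)} = -3 + \left(1 + S\right) S = -3 + S \left(1 + S\right)$)
$M = -40$ ($M = \left(-51 + 12\right) - 1 = -39 - 1 = -40$)
$P{\left(a,B \right)} = -40 + B$ ($P{\left(a,B \right)} = B - 40 = -40 + B$)
$\frac{1}{P{\left(p{\left(-15 \right)},184 \right)} + \frac{d}{-43317}} = \frac{1}{\left(-40 + 184\right) + \frac{85264}{-43317}} = \frac{1}{144 + 85264 \left(- \frac{1}{43317}\right)} = \frac{1}{144 - \frac{85264}{43317}} = \frac{1}{\frac{6152384}{43317}} = \frac{43317}{6152384}$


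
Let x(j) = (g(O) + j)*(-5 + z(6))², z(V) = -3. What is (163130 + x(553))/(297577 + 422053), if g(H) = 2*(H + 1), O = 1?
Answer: 99389/359815 ≈ 0.27622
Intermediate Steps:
g(H) = 2 + 2*H (g(H) = 2*(1 + H) = 2 + 2*H)
x(j) = 256 + 64*j (x(j) = ((2 + 2*1) + j)*(-5 - 3)² = ((2 + 2) + j)*(-8)² = (4 + j)*64 = 256 + 64*j)
(163130 + x(553))/(297577 + 422053) = (163130 + (256 + 64*553))/(297577 + 422053) = (163130 + (256 + 35392))/719630 = (163130 + 35648)*(1/719630) = 198778*(1/719630) = 99389/359815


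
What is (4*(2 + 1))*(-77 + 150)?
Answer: 876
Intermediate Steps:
(4*(2 + 1))*(-77 + 150) = (4*3)*73 = 12*73 = 876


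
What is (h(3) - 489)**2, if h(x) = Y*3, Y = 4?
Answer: 227529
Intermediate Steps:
h(x) = 12 (h(x) = 4*3 = 12)
(h(3) - 489)**2 = (12 - 489)**2 = (-477)**2 = 227529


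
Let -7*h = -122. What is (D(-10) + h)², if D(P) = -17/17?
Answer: 13225/49 ≈ 269.90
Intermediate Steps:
h = 122/7 (h = -⅐*(-122) = 122/7 ≈ 17.429)
D(P) = -1 (D(P) = -17*1/17 = -1)
(D(-10) + h)² = (-1 + 122/7)² = (115/7)² = 13225/49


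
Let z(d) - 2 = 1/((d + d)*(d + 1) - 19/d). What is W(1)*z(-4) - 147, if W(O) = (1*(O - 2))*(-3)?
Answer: -16203/115 ≈ -140.90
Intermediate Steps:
W(O) = 6 - 3*O (W(O) = (1*(-2 + O))*(-3) = (-2 + O)*(-3) = 6 - 3*O)
z(d) = 2 + 1/(-19/d + 2*d*(1 + d)) (z(d) = 2 + 1/((d + d)*(d + 1) - 19/d) = 2 + 1/((2*d)*(1 + d) - 19/d) = 2 + 1/(2*d*(1 + d) - 19/d) = 2 + 1/(-19/d + 2*d*(1 + d)))
W(1)*z(-4) - 147 = (6 - 3*1)*((-38 - 4 + 4*(-4)² + 4*(-4)³)/(-19 + 2*(-4)² + 2*(-4)³)) - 147 = (6 - 3)*((-38 - 4 + 4*16 + 4*(-64))/(-19 + 2*16 + 2*(-64))) - 147 = 3*((-38 - 4 + 64 - 256)/(-19 + 32 - 128)) - 147 = 3*(-234/(-115)) - 147 = 3*(-1/115*(-234)) - 147 = 3*(234/115) - 147 = 702/115 - 147 = -16203/115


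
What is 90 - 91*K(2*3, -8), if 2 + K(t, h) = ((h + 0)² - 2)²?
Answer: -349532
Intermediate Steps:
K(t, h) = -2 + (-2 + h²)² (K(t, h) = -2 + ((h + 0)² - 2)² = -2 + (h² - 2)² = -2 + (-2 + h²)²)
90 - 91*K(2*3, -8) = 90 - 91*(-2 + (-2 + (-8)²)²) = 90 - 91*(-2 + (-2 + 64)²) = 90 - 91*(-2 + 62²) = 90 - 91*(-2 + 3844) = 90 - 91*3842 = 90 - 349622 = -349532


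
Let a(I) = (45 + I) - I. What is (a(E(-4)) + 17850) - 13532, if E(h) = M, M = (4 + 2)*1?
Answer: 4363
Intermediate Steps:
M = 6 (M = 6*1 = 6)
E(h) = 6
a(I) = 45
(a(E(-4)) + 17850) - 13532 = (45 + 17850) - 13532 = 17895 - 13532 = 4363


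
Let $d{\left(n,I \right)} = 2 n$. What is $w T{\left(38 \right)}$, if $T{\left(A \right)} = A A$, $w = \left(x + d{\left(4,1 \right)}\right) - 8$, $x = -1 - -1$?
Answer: $0$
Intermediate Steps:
$x = 0$ ($x = -1 + 1 = 0$)
$w = 0$ ($w = \left(0 + 2 \cdot 4\right) - 8 = \left(0 + 8\right) - 8 = 8 - 8 = 0$)
$T{\left(A \right)} = A^{2}$
$w T{\left(38 \right)} = 0 \cdot 38^{2} = 0 \cdot 1444 = 0$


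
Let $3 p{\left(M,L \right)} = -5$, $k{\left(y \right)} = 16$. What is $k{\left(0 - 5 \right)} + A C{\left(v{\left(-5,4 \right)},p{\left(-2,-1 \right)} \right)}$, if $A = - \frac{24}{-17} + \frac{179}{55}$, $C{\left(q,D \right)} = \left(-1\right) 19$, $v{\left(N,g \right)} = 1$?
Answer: $- \frac{67937}{935} \approx -72.66$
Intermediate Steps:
$p{\left(M,L \right)} = - \frac{5}{3}$ ($p{\left(M,L \right)} = \frac{1}{3} \left(-5\right) = - \frac{5}{3}$)
$C{\left(q,D \right)} = -19$
$A = \frac{4363}{935}$ ($A = \left(-24\right) \left(- \frac{1}{17}\right) + 179 \cdot \frac{1}{55} = \frac{24}{17} + \frac{179}{55} = \frac{4363}{935} \approx 4.6663$)
$k{\left(0 - 5 \right)} + A C{\left(v{\left(-5,4 \right)},p{\left(-2,-1 \right)} \right)} = 16 + \frac{4363}{935} \left(-19\right) = 16 - \frac{82897}{935} = - \frac{67937}{935}$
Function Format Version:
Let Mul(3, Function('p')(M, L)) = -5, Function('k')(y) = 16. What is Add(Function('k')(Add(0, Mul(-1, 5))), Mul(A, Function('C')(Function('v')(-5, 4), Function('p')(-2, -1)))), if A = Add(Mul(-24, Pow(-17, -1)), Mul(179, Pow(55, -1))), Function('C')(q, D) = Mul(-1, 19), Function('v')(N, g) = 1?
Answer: Rational(-67937, 935) ≈ -72.660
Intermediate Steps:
Function('p')(M, L) = Rational(-5, 3) (Function('p')(M, L) = Mul(Rational(1, 3), -5) = Rational(-5, 3))
Function('C')(q, D) = -19
A = Rational(4363, 935) (A = Add(Mul(-24, Rational(-1, 17)), Mul(179, Rational(1, 55))) = Add(Rational(24, 17), Rational(179, 55)) = Rational(4363, 935) ≈ 4.6663)
Add(Function('k')(Add(0, Mul(-1, 5))), Mul(A, Function('C')(Function('v')(-5, 4), Function('p')(-2, -1)))) = Add(16, Mul(Rational(4363, 935), -19)) = Add(16, Rational(-82897, 935)) = Rational(-67937, 935)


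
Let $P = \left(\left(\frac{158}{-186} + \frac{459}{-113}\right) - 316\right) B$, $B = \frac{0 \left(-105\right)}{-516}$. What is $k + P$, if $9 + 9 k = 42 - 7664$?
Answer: $- \frac{7631}{9} \approx -847.89$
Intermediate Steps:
$k = - \frac{7631}{9}$ ($k = -1 + \frac{42 - 7664}{9} = -1 + \frac{1}{9} \left(-7622\right) = -1 - \frac{7622}{9} = - \frac{7631}{9} \approx -847.89$)
$B = 0$ ($B = 0 \left(- \frac{1}{516}\right) = 0$)
$P = 0$ ($P = \left(\left(\frac{158}{-186} + \frac{459}{-113}\right) - 316\right) 0 = \left(\left(158 \left(- \frac{1}{186}\right) + 459 \left(- \frac{1}{113}\right)\right) - 316\right) 0 = \left(\left(- \frac{79}{93} - \frac{459}{113}\right) - 316\right) 0 = \left(- \frac{51614}{10509} - 316\right) 0 = \left(- \frac{3372458}{10509}\right) 0 = 0$)
$k + P = - \frac{7631}{9} + 0 = - \frac{7631}{9}$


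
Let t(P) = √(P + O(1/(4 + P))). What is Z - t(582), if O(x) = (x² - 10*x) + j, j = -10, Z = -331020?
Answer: -331020 - √196416653/586 ≈ -3.3104e+5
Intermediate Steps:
O(x) = -10 + x² - 10*x (O(x) = (x² - 10*x) - 10 = -10 + x² - 10*x)
t(P) = √(-10 + P + (4 + P)⁻² - 10/(4 + P)) (t(P) = √(P + (-10 + (1/(4 + P))² - 10/(4 + P))) = √(P + (-10 + (4 + P)⁻² - 10/(4 + P))) = √(-10 + P + (4 + P)⁻² - 10/(4 + P)))
Z - t(582) = -331020 - √(-10 + 582 - 10/(4 + 582) + 4/(4 + 582)³ + 582/(4 + 582)³) = -331020 - √(-10 + 582 - 10/586 + 4/586³ + 582/586³) = -331020 - √(-10 + 582 - 10*1/586 + 4*(1/201230056) + 582*(1/201230056)) = -331020 - √(-10 + 582 - 5/293 + 1/50307514 + 291/100615028) = -331020 - √(196416653/343396) = -331020 - √196416653/586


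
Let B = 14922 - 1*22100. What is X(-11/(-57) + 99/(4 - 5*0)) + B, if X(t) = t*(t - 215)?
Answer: -619575923/51984 ≈ -11919.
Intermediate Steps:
X(t) = t*(-215 + t)
B = -7178 (B = 14922 - 22100 = -7178)
X(-11/(-57) + 99/(4 - 5*0)) + B = (-11/(-57) + 99/(4 - 5*0))*(-215 + (-11/(-57) + 99/(4 - 5*0))) - 7178 = (-11*(-1/57) + 99/(4 + 0))*(-215 + (-11*(-1/57) + 99/(4 + 0))) - 7178 = (11/57 + 99/4)*(-215 + (11/57 + 99/4)) - 7178 = 5687*(-215 + 5687/228)/228 - 7178 = (5687/228)*(-43333/228) - 7178 = -246434771/51984 - 7178 = -619575923/51984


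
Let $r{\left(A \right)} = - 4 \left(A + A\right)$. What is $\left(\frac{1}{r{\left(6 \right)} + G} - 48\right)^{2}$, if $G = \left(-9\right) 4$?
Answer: $\frac{16265089}{7056} \approx 2305.1$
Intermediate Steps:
$G = -36$
$r{\left(A \right)} = - 8 A$ ($r{\left(A \right)} = - 4 \cdot 2 A = - 8 A$)
$\left(\frac{1}{r{\left(6 \right)} + G} - 48\right)^{2} = \left(\frac{1}{\left(-8\right) 6 - 36} - 48\right)^{2} = \left(\frac{1}{-48 - 36} - 48\right)^{2} = \left(\frac{1}{-84} - 48\right)^{2} = \left(- \frac{1}{84} - 48\right)^{2} = \left(- \frac{4033}{84}\right)^{2} = \frac{16265089}{7056}$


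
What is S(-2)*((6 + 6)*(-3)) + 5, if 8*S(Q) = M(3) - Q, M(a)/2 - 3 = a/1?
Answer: -58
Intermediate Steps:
M(a) = 6 + 2*a (M(a) = 6 + 2*(a/1) = 6 + 2*(a*1) = 6 + 2*a)
S(Q) = 3/2 - Q/8 (S(Q) = ((6 + 2*3) - Q)/8 = ((6 + 6) - Q)/8 = (12 - Q)/8 = 3/2 - Q/8)
S(-2)*((6 + 6)*(-3)) + 5 = (3/2 - 1/8*(-2))*((6 + 6)*(-3)) + 5 = (3/2 + 1/4)*(12*(-3)) + 5 = (7/4)*(-36) + 5 = -63 + 5 = -58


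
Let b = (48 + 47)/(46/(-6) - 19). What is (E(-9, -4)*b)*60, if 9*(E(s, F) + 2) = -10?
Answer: 665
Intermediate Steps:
E(s, F) = -28/9 (E(s, F) = -2 + (⅑)*(-10) = -2 - 10/9 = -28/9)
b = -57/16 (b = 95/(46*(-⅙) - 19) = 95/(-23/3 - 19) = 95/(-80/3) = 95*(-3/80) = -57/16 ≈ -3.5625)
(E(-9, -4)*b)*60 = -28/9*(-57/16)*60 = (133/12)*60 = 665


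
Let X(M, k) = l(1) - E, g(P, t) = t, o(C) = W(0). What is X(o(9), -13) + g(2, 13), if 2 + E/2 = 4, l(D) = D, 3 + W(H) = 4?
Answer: 10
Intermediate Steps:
W(H) = 1 (W(H) = -3 + 4 = 1)
o(C) = 1
E = 4 (E = -4 + 2*4 = -4 + 8 = 4)
X(M, k) = -3 (X(M, k) = 1 - 1*4 = 1 - 4 = -3)
X(o(9), -13) + g(2, 13) = -3 + 13 = 10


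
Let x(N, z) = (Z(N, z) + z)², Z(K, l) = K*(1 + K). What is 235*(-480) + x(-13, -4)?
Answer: -89696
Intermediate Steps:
x(N, z) = (z + N*(1 + N))² (x(N, z) = (N*(1 + N) + z)² = (z + N*(1 + N))²)
235*(-480) + x(-13, -4) = 235*(-480) + (-4 - 13*(1 - 13))² = -112800 + (-4 - 13*(-12))² = -112800 + (-4 + 156)² = -112800 + 152² = -112800 + 23104 = -89696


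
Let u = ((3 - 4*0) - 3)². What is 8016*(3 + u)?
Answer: 24048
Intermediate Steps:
u = 0 (u = ((3 + 0) - 3)² = (3 - 3)² = 0² = 0)
8016*(3 + u) = 8016*(3 + 0) = 8016*3 = 24048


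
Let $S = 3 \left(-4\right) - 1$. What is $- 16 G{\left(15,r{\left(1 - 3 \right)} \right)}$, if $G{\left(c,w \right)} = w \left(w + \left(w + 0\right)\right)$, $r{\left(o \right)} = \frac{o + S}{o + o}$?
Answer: $-450$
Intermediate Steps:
$S = -13$ ($S = -12 - 1 = -13$)
$r{\left(o \right)} = \frac{-13 + o}{2 o}$ ($r{\left(o \right)} = \frac{o - 13}{o + o} = \frac{-13 + o}{2 o}$)
$G{\left(c,w \right)} = 2 w^{2}$ ($G{\left(c,w \right)} = w \left(w + w\right) = w 2 w = 2 w^{2}$)
$- 16 G{\left(15,r{\left(1 - 3 \right)} \right)} = - 16 \cdot 2 \left(\frac{-13 + \left(1 - 3\right)}{2 \left(1 - 3\right)}\right)^{2} = - 16 \cdot 2 \left(\frac{-13 - 2}{2 \left(-2\right)}\right)^{2} = - 16 \cdot 2 \left(\frac{1}{2} \left(- \frac{1}{2}\right) \left(-15\right)\right)^{2} = - 16 \cdot 2 \left(\frac{15}{4}\right)^{2} = - 16 \cdot 2 \cdot \frac{225}{16} = \left(-16\right) \frac{225}{8} = -450$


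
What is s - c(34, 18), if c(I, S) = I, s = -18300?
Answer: -18334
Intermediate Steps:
s - c(34, 18) = -18300 - 1*34 = -18300 - 34 = -18334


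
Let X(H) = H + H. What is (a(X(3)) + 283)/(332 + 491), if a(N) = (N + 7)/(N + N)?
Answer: 3409/9876 ≈ 0.34518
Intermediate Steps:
X(H) = 2*H
a(N) = (7 + N)/(2*N) (a(N) = (7 + N)/((2*N)) = (7 + N)*(1/(2*N)) = (7 + N)/(2*N))
(a(X(3)) + 283)/(332 + 491) = ((7 + 2*3)/(2*((2*3))) + 283)/(332 + 491) = ((½)*(7 + 6)/6 + 283)/823 = ((½)*(⅙)*13 + 283)*(1/823) = (13/12 + 283)*(1/823) = (3409/12)*(1/823) = 3409/9876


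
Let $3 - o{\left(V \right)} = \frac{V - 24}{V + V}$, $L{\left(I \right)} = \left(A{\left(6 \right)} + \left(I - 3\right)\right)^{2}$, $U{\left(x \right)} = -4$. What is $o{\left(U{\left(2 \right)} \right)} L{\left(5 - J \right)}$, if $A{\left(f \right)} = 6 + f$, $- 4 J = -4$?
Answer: $- \frac{169}{2} \approx -84.5$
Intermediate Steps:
$J = 1$ ($J = \left(- \frac{1}{4}\right) \left(-4\right) = 1$)
$L{\left(I \right)} = \left(9 + I\right)^{2}$ ($L{\left(I \right)} = \left(\left(6 + 6\right) + \left(I - 3\right)\right)^{2} = \left(12 + \left(I - 3\right)\right)^{2} = \left(12 + \left(-3 + I\right)\right)^{2} = \left(9 + I\right)^{2}$)
$o{\left(V \right)} = 3 - \frac{-24 + V}{2 V}$ ($o{\left(V \right)} = 3 - \frac{V - 24}{V + V} = 3 - \frac{-24 + V}{2 V}$)
$o{\left(U{\left(2 \right)} \right)} L{\left(5 - J \right)} = \left(\frac{5}{2} + \frac{12}{-4}\right) \left(9 + \left(5 - 1\right)\right)^{2} = \left(\frac{5}{2} + 12 \left(- \frac{1}{4}\right)\right) \left(9 + \left(5 - 1\right)\right)^{2} = \left(\frac{5}{2} - 3\right) \left(9 + 4\right)^{2} = - \frac{13^{2}}{2} = \left(- \frac{1}{2}\right) 169 = - \frac{169}{2}$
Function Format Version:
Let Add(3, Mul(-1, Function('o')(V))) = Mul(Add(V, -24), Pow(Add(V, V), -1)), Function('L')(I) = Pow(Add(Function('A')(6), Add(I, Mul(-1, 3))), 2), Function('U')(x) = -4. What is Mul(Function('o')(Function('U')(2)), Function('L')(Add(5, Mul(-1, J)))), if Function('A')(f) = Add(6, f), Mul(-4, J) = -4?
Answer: Rational(-169, 2) ≈ -84.500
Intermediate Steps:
J = 1 (J = Mul(Rational(-1, 4), -4) = 1)
Function('L')(I) = Pow(Add(9, I), 2) (Function('L')(I) = Pow(Add(Add(6, 6), Add(I, Mul(-1, 3))), 2) = Pow(Add(12, Add(I, -3)), 2) = Pow(Add(12, Add(-3, I)), 2) = Pow(Add(9, I), 2))
Function('o')(V) = Add(3, Mul(Rational(-1, 2), Pow(V, -1), Add(-24, V))) (Function('o')(V) = Add(3, Mul(-1, Mul(Add(V, -24), Pow(Add(V, V), -1)))) = Add(3, Mul(-1, Mul(Add(-24, V), Pow(Mul(2, V), -1)))) = Add(3, Mul(-1, Mul(Add(-24, V), Mul(Rational(1, 2), Pow(V, -1))))) = Add(3, Mul(-1, Mul(Rational(1, 2), Pow(V, -1), Add(-24, V)))) = Add(3, Mul(Rational(-1, 2), Pow(V, -1), Add(-24, V))))
Mul(Function('o')(Function('U')(2)), Function('L')(Add(5, Mul(-1, J)))) = Mul(Add(Rational(5, 2), Mul(12, Pow(-4, -1))), Pow(Add(9, Add(5, Mul(-1, 1))), 2)) = Mul(Add(Rational(5, 2), Mul(12, Rational(-1, 4))), Pow(Add(9, Add(5, -1)), 2)) = Mul(Add(Rational(5, 2), -3), Pow(Add(9, 4), 2)) = Mul(Rational(-1, 2), Pow(13, 2)) = Mul(Rational(-1, 2), 169) = Rational(-169, 2)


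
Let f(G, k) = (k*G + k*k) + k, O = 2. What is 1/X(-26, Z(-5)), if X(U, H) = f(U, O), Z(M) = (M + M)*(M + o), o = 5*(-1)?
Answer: -1/46 ≈ -0.021739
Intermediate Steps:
o = -5
Z(M) = 2*M*(-5 + M) (Z(M) = (M + M)*(M - 5) = (2*M)*(-5 + M) = 2*M*(-5 + M))
f(G, k) = k + k² + G*k (f(G, k) = (G*k + k²) + k = (k² + G*k) + k = k + k² + G*k)
X(U, H) = 6 + 2*U (X(U, H) = 2*(1 + U + 2) = 2*(3 + U) = 6 + 2*U)
1/X(-26, Z(-5)) = 1/(6 + 2*(-26)) = 1/(6 - 52) = 1/(-46) = -1/46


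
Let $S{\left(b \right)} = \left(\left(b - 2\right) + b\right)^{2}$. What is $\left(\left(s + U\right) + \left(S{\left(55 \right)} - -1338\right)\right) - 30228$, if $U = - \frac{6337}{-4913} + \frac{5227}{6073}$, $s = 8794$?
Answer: $- \frac{251518459516}{29836649} \approx -8429.8$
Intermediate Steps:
$U = \frac{64164852}{29836649}$ ($U = \left(-6337\right) \left(- \frac{1}{4913}\right) + 5227 \cdot \frac{1}{6073} = \frac{6337}{4913} + \frac{5227}{6073} = \frac{64164852}{29836649} \approx 2.1505$)
$S{\left(b \right)} = \left(-2 + 2 b\right)^{2}$ ($S{\left(b \right)} = \left(\left(-2 + b\right) + b\right)^{2} = \left(-2 + 2 b\right)^{2}$)
$\left(\left(s + U\right) + \left(S{\left(55 \right)} - -1338\right)\right) - 30228 = \left(\left(8794 + \frac{64164852}{29836649}\right) - \left(-1338 - 4 \left(-1 + 55\right)^{2}\right)\right) - 30228 = \left(\frac{262447656158}{29836649} + \left(4 \cdot 54^{2} + 1338\right)\right) - 30228 = \left(\frac{262447656158}{29836649} + \left(4 \cdot 2916 + 1338\right)\right) - 30228 = \left(\frac{262447656158}{29836649} + \left(11664 + 1338\right)\right) - 30228 = \left(\frac{262447656158}{29836649} + 13002\right) - 30228 = \frac{650383766456}{29836649} - 30228 = - \frac{251518459516}{29836649}$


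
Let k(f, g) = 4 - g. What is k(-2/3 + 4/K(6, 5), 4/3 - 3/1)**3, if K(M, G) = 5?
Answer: 4913/27 ≈ 181.96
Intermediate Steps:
k(-2/3 + 4/K(6, 5), 4/3 - 3/1)**3 = (4 - (4/3 - 3/1))**3 = (4 - (4*(1/3) - 3*1))**3 = (4 - (4/3 - 3))**3 = (4 - 1*(-5/3))**3 = (4 + 5/3)**3 = (17/3)**3 = 4913/27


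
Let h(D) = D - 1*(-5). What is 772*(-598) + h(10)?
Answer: -461641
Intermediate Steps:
h(D) = 5 + D (h(D) = D + 5 = 5 + D)
772*(-598) + h(10) = 772*(-598) + (5 + 10) = -461656 + 15 = -461641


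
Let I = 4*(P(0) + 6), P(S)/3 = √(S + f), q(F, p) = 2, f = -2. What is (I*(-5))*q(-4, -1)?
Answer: -240 - 120*I*√2 ≈ -240.0 - 169.71*I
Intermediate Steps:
P(S) = 3*√(-2 + S) (P(S) = 3*√(S - 2) = 3*√(-2 + S))
I = 24 + 12*I*√2 (I = 4*(3*√(-2 + 0) + 6) = 4*(3*√(-2) + 6) = 4*(3*(I*√2) + 6) = 4*(3*I*√2 + 6) = 4*(6 + 3*I*√2) = 24 + 12*I*√2 ≈ 24.0 + 16.971*I)
(I*(-5))*q(-4, -1) = ((24 + 12*I*√2)*(-5))*2 = (-120 - 60*I*√2)*2 = -240 - 120*I*√2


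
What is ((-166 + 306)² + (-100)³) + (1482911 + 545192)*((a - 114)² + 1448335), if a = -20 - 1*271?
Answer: 3270031172680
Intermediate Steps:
a = -291 (a = -20 - 271 = -291)
((-166 + 306)² + (-100)³) + (1482911 + 545192)*((a - 114)² + 1448335) = ((-166 + 306)² + (-100)³) + (1482911 + 545192)*((-291 - 114)² + 1448335) = (140² - 1000000) + 2028103*((-405)² + 1448335) = (19600 - 1000000) + 2028103*(164025 + 1448335) = -980400 + 2028103*1612360 = -980400 + 3270032153080 = 3270031172680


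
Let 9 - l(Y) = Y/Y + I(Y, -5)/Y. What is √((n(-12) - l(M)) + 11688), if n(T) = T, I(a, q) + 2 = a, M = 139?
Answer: 3*√25050719/139 ≈ 108.02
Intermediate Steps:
I(a, q) = -2 + a
l(Y) = 8 - (-2 + Y)/Y (l(Y) = 9 - (Y/Y + (-2 + Y)/Y) = 9 - (1 + (-2 + Y)/Y) = 9 + (-1 - (-2 + Y)/Y) = 8 - (-2 + Y)/Y)
√((n(-12) - l(M)) + 11688) = √((-12 - (7 + 2/139)) + 11688) = √((-12 - 1*975/139) + 11688) = √((-12 - 975/139) + 11688) = √(-2643/139 + 11688) = √(1621989/139) = 3*√25050719/139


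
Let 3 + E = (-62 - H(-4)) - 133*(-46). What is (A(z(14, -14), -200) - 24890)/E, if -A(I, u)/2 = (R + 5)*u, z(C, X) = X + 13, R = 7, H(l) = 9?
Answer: -10045/3022 ≈ -3.3240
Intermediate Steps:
z(C, X) = 13 + X
A(I, u) = -24*u (A(I, u) = -2*(7 + 5)*u = -24*u)
E = 6044 (E = -3 + ((-62 - 1*9) - 133*(-46)) = -3 + ((-62 - 9) + 6118) = -3 + (-71 + 6118) = -3 + 6047 = 6044)
(A(z(14, -14), -200) - 24890)/E = (-24*(-200) - 24890)/6044 = (4800 - 24890)*(1/6044) = -20090*1/6044 = -10045/3022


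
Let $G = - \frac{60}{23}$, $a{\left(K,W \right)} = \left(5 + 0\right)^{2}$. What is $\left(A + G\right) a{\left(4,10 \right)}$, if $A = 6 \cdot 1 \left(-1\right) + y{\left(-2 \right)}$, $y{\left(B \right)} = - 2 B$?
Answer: $- \frac{2650}{23} \approx -115.22$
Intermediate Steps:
$a{\left(K,W \right)} = 25$ ($a{\left(K,W \right)} = 5^{2} = 25$)
$G = - \frac{60}{23}$ ($G = \left(-60\right) \frac{1}{23} = - \frac{60}{23} \approx -2.6087$)
$A = -2$ ($A = 6 \cdot 1 \left(-1\right) - -4 = 6 \left(-1\right) + 4 = -6 + 4 = -2$)
$\left(A + G\right) a{\left(4,10 \right)} = \left(-2 - \frac{60}{23}\right) 25 = \left(- \frac{106}{23}\right) 25 = - \frac{2650}{23}$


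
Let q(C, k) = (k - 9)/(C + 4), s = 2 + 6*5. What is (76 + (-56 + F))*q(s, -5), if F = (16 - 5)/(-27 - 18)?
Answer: -6223/810 ≈ -7.6827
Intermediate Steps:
F = -11/45 (F = 11/(-45) = 11*(-1/45) = -11/45 ≈ -0.24444)
s = 32 (s = 2 + 30 = 32)
q(C, k) = (-9 + k)/(4 + C)
(76 + (-56 + F))*q(s, -5) = (76 + (-56 - 11/45))*((-9 - 5)/(4 + 32)) = (76 - 2531/45)*(-14/36) = 889*((1/36)*(-14))/45 = (889/45)*(-7/18) = -6223/810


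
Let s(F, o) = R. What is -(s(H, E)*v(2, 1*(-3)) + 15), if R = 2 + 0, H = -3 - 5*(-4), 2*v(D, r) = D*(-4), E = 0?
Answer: -7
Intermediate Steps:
v(D, r) = -2*D (v(D, r) = (D*(-4))/2 = (-4*D)/2 = -2*D)
H = 17 (H = -3 + 20 = 17)
R = 2
s(F, o) = 2
-(s(H, E)*v(2, 1*(-3)) + 15) = -(2*(-2*2) + 15) = -(2*(-4) + 15) = -(-8 + 15) = -1*7 = -7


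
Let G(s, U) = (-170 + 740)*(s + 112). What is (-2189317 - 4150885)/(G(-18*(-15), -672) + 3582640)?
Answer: -3170101/1900190 ≈ -1.6683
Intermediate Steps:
G(s, U) = 63840 + 570*s (G(s, U) = 570*(112 + s) = 63840 + 570*s)
(-2189317 - 4150885)/(G(-18*(-15), -672) + 3582640) = (-2189317 - 4150885)/((63840 + 570*(-18*(-15))) + 3582640) = -6340202/((63840 + 570*270) + 3582640) = -6340202/((63840 + 153900) + 3582640) = -6340202/(217740 + 3582640) = -6340202/3800380 = -6340202*1/3800380 = -3170101/1900190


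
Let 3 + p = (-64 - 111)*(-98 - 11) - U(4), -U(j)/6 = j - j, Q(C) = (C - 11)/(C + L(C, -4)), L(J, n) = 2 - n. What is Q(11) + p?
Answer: 19072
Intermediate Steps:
Q(C) = (-11 + C)/(6 + C) (Q(C) = (C - 11)/(C + (2 - 1*(-4))) = (-11 + C)/(C + (2 + 4)) = (-11 + C)/(C + 6) = (-11 + C)/(6 + C))
U(j) = 0 (U(j) = -6*(j - j) = -6*0 = 0)
p = 19072 (p = -3 + ((-64 - 111)*(-98 - 11) - 1*0) = -3 + (-175*(-109) + 0) = -3 + (19075 + 0) = -3 + 19075 = 19072)
Q(11) + p = (-11 + 11)/(6 + 11) + 19072 = 0/17 + 19072 = (1/17)*0 + 19072 = 0 + 19072 = 19072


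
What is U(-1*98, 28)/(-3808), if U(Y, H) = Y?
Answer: 7/272 ≈ 0.025735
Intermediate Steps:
U(-1*98, 28)/(-3808) = -1*98/(-3808) = -98*(-1/3808) = 7/272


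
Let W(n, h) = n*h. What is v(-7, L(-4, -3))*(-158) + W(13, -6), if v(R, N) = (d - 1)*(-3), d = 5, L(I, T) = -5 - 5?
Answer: 1818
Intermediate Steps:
L(I, T) = -10
W(n, h) = h*n
v(R, N) = -12 (v(R, N) = (5 - 1)*(-3) = 4*(-3) = -12)
v(-7, L(-4, -3))*(-158) + W(13, -6) = -12*(-158) - 6*13 = 1896 - 78 = 1818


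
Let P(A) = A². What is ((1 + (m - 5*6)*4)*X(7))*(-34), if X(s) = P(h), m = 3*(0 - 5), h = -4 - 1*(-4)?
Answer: 0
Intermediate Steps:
h = 0 (h = -4 + 4 = 0)
m = -15 (m = 3*(-5) = -15)
X(s) = 0 (X(s) = 0² = 0)
((1 + (m - 5*6)*4)*X(7))*(-34) = ((1 + (-15 - 5*6)*4)*0)*(-34) = ((1 + (-15 - 30)*4)*0)*(-34) = ((1 - 45*4)*0)*(-34) = ((1 - 180)*0)*(-34) = -179*0*(-34) = 0*(-34) = 0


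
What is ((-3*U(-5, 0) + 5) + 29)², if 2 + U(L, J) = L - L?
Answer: 1600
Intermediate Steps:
U(L, J) = -2 (U(L, J) = -2 + (L - L) = -2 + 0 = -2)
((-3*U(-5, 0) + 5) + 29)² = ((-3*(-2) + 5) + 29)² = ((6 + 5) + 29)² = (11 + 29)² = 40² = 1600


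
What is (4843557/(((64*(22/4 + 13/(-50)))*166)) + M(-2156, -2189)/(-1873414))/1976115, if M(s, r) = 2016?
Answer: 37807813597341/858724954055904640 ≈ 4.4028e-5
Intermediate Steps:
(4843557/(((64*(22/4 + 13/(-50)))*166)) + M(-2156, -2189)/(-1873414))/1976115 = (4843557/(((64*(22/4 + 13/(-50)))*166)) + 2016/(-1873414))/1976115 = (4843557/(((64*(22*(1/4) + 13*(-1/50)))*166)) + 2016*(-1/1873414))*(1/1976115) = (4843557/(((64*(11/2 - 13/50))*166)) - 1008/936707)*(1/1976115) = (4843557/(((64*(131/25))*166)) - 1008/936707)*(1/1976115) = (4843557/(((8384/25)*166)) - 1008/936707)*(1/1976115) = (4843557/(1391744/25) - 1008/936707)*(1/1976115) = (4843557*(25/1391744) - 1008/936707)*(1/1976115) = (121088925/1391744 - 1008/936707)*(1/1976115) = (113423440792023/1303656347008)*(1/1976115) = 37807813597341/858724954055904640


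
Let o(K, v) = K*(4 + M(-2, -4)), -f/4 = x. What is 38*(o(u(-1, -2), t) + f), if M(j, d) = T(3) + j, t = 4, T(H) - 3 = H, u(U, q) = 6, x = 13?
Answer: -152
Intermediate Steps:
f = -52 (f = -4*13 = -52)
T(H) = 3 + H
M(j, d) = 6 + j (M(j, d) = (3 + 3) + j = 6 + j)
o(K, v) = 8*K (o(K, v) = K*(4 + (6 - 2)) = K*(4 + 4) = K*8 = 8*K)
38*(o(u(-1, -2), t) + f) = 38*(8*6 - 52) = 38*(48 - 52) = 38*(-4) = -152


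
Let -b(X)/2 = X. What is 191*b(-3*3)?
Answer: 3438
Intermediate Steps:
b(X) = -2*X
191*b(-3*3) = 191*(-(-6)*3) = 191*(-2*(-9)) = 191*18 = 3438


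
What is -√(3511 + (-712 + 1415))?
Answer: -7*√86 ≈ -64.915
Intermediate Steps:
-√(3511 + (-712 + 1415)) = -√(3511 + 703) = -√4214 = -7*√86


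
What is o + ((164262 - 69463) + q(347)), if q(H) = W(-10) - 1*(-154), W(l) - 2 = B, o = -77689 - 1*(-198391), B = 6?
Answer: 215663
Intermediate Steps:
o = 120702 (o = -77689 + 198391 = 120702)
W(l) = 8 (W(l) = 2 + 6 = 8)
q(H) = 162 (q(H) = 8 - 1*(-154) = 8 + 154 = 162)
o + ((164262 - 69463) + q(347)) = 120702 + ((164262 - 69463) + 162) = 120702 + (94799 + 162) = 120702 + 94961 = 215663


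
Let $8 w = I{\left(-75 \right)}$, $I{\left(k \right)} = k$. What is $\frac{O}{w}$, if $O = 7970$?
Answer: $- \frac{12752}{15} \approx -850.13$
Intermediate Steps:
$w = - \frac{75}{8}$ ($w = \frac{1}{8} \left(-75\right) = - \frac{75}{8} \approx -9.375$)
$\frac{O}{w} = \frac{7970}{- \frac{75}{8}} = 7970 \left(- \frac{8}{75}\right) = - \frac{12752}{15}$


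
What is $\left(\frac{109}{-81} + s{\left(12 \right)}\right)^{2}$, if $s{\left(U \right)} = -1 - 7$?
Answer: $\frac{573049}{6561} \approx 87.342$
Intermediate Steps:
$s{\left(U \right)} = -8$ ($s{\left(U \right)} = -1 - 7 = -8$)
$\left(\frac{109}{-81} + s{\left(12 \right)}\right)^{2} = \left(\frac{109}{-81} - 8\right)^{2} = \left(109 \left(- \frac{1}{81}\right) - 8\right)^{2} = \left(- \frac{109}{81} - 8\right)^{2} = \left(- \frac{757}{81}\right)^{2} = \frac{573049}{6561}$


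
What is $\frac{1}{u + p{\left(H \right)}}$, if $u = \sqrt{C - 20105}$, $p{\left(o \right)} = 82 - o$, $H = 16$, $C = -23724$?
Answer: $\frac{66}{48185} - \frac{i \sqrt{43829}}{48185} \approx 0.0013697 - 0.0043448 i$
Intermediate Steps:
$u = i \sqrt{43829}$ ($u = \sqrt{-23724 - 20105} = \sqrt{-43829} = i \sqrt{43829} \approx 209.35 i$)
$\frac{1}{u + p{\left(H \right)}} = \frac{1}{i \sqrt{43829} + \left(82 - 16\right)} = \frac{1}{i \sqrt{43829} + 66} = \frac{1}{66 + i \sqrt{43829}}$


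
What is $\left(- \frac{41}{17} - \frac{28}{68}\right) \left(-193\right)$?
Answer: $\frac{9264}{17} \approx 544.94$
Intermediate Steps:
$\left(- \frac{41}{17} - \frac{28}{68}\right) \left(-193\right) = \left(\left(-41\right) \frac{1}{17} - \frac{7}{17}\right) \left(-193\right) = \left(- \frac{41}{17} - \frac{7}{17}\right) \left(-193\right) = \left(- \frac{48}{17}\right) \left(-193\right) = \frac{9264}{17}$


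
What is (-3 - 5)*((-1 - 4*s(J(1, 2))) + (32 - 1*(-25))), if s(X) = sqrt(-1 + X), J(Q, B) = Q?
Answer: -448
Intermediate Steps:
(-3 - 5)*((-1 - 4*s(J(1, 2))) + (32 - 1*(-25))) = (-3 - 5)*((-1 - 4*sqrt(-1 + 1)) + (32 - 1*(-25))) = -8*((-1 - 4*sqrt(0)) + (32 + 25)) = -8*((-1 - 4*0) + 57) = -8*((-1 + 0) + 57) = -8*(-1 + 57) = -8*56 = -448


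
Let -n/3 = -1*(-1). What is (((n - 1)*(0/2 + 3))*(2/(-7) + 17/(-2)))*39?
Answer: 28782/7 ≈ 4111.7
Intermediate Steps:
n = -3 (n = -(-3)*(-1) = -3*1 = -3)
(((n - 1)*(0/2 + 3))*(2/(-7) + 17/(-2)))*39 = (((-3 - 1)*(0/2 + 3))*(2/(-7) + 17/(-2)))*39 = ((-4*(0*(½) + 3))*(2*(-⅐) + 17*(-½)))*39 = ((-4*(0 + 3))*(-2/7 - 17/2))*39 = (-4*3*(-123/14))*39 = -12*(-123/14)*39 = (738/7)*39 = 28782/7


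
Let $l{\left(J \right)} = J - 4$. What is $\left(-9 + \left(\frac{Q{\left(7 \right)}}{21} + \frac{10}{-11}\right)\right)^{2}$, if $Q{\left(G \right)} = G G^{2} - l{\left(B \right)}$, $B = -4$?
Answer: $\frac{274576}{5929} \approx 46.311$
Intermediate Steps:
$l{\left(J \right)} = -4 + J$
$Q{\left(G \right)} = 8 + G^{3}$ ($Q{\left(G \right)} = G G^{2} - \left(-4 - 4\right) = G^{3} - -8 = G^{3} + 8 = 8 + G^{3}$)
$\left(-9 + \left(\frac{Q{\left(7 \right)}}{21} + \frac{10}{-11}\right)\right)^{2} = \left(-9 + \left(\frac{8 + 7^{3}}{21} + \frac{10}{-11}\right)\right)^{2} = \left(-9 + \left(\left(8 + 343\right) \frac{1}{21} + 10 \left(- \frac{1}{11}\right)\right)\right)^{2} = \left(-9 + \left(351 \cdot \frac{1}{21} - \frac{10}{11}\right)\right)^{2} = \left(-9 + \left(\frac{117}{7} - \frac{10}{11}\right)\right)^{2} = \left(-9 + \frac{1217}{77}\right)^{2} = \left(\frac{524}{77}\right)^{2} = \frac{274576}{5929}$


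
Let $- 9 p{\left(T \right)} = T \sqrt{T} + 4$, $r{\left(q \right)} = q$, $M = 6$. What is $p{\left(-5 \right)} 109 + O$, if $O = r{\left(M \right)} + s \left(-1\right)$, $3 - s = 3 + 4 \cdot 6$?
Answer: $- \frac{166}{9} + \frac{545 i \sqrt{5}}{9} \approx -18.444 + 135.41 i$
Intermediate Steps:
$s = -24$ ($s = 3 - \left(3 + 4 \cdot 6\right) = 3 - \left(3 + 24\right) = 3 - 27 = -24$)
$O = 30$ ($O = 6 - -24 = 6 + 24 = 30$)
$p{\left(T \right)} = - \frac{4}{9} - \frac{T^{\frac{3}{2}}}{9}$ ($p{\left(T \right)} = - \frac{T \sqrt{T} + 4}{9} = - \frac{T^{\frac{3}{2}} + 4}{9} = - \frac{4 + T^{\frac{3}{2}}}{9} = - \frac{4}{9} - \frac{T^{\frac{3}{2}}}{9}$)
$p{\left(-5 \right)} 109 + O = \left(- \frac{4}{9} - \frac{\left(-5\right)^{\frac{3}{2}}}{9}\right) 109 + 30 = \left(- \frac{4}{9} - \frac{\left(-5\right) i \sqrt{5}}{9}\right) 109 + 30 = \left(- \frac{4}{9} + \frac{5 i \sqrt{5}}{9}\right) 109 + 30 = \left(- \frac{436}{9} + \frac{545 i \sqrt{5}}{9}\right) + 30 = - \frac{166}{9} + \frac{545 i \sqrt{5}}{9}$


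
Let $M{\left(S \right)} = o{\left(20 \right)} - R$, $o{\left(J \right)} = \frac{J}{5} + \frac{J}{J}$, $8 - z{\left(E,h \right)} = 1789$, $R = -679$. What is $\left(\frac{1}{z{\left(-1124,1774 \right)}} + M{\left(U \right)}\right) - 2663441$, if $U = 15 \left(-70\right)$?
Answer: $- \frac{4742370218}{1781} \approx -2.6628 \cdot 10^{6}$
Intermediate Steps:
$U = -1050$
$z{\left(E,h \right)} = -1781$ ($z{\left(E,h \right)} = 8 - 1789 = -1781$)
$o{\left(J \right)} = 1 + \frac{J}{5}$ ($o{\left(J \right)} = J \frac{1}{5} + 1 = \frac{J}{5} + 1 = 1 + \frac{J}{5}$)
$M{\left(S \right)} = 684$ ($M{\left(S \right)} = \left(1 + \frac{1}{5} \cdot 20\right) - -679 = \left(1 + 4\right) + 679 = 5 + 679 = 684$)
$\left(\frac{1}{z{\left(-1124,1774 \right)}} + M{\left(U \right)}\right) - 2663441 = \left(\frac{1}{-1781} + 684\right) - 2663441 = \left(- \frac{1}{1781} + 684\right) - 2663441 = \frac{1218203}{1781} - 2663441 = - \frac{4742370218}{1781}$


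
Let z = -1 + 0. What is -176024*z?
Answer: 176024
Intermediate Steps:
z = -1
-176024*z = -176024*(-1) = 176024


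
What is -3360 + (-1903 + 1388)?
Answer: -3875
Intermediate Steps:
-3360 + (-1903 + 1388) = -3360 - 515 = -3875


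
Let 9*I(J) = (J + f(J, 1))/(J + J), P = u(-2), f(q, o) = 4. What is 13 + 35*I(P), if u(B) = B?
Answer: 199/18 ≈ 11.056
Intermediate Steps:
P = -2
I(J) = (4 + J)/(18*J) (I(J) = ((J + 4)/(J + J))/9 = ((4 + J)/((2*J)))/9 = ((4 + J)*(1/(2*J)))/9 = ((4 + J)/(2*J))/9 = (4 + J)/(18*J))
13 + 35*I(P) = 13 + 35*((1/18)*(4 - 2)/(-2)) = 13 + 35*((1/18)*(-½)*2) = 13 + 35*(-1/18) = 13 - 35/18 = 199/18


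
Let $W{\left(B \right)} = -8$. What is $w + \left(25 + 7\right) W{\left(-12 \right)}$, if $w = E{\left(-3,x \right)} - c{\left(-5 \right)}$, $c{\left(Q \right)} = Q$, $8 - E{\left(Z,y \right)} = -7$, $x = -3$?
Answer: $-236$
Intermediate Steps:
$E{\left(Z,y \right)} = 15$ ($E{\left(Z,y \right)} = 8 - -7 = 8 + 7 = 15$)
$w = 20$ ($w = 15 - -5 = 15 + 5 = 20$)
$w + \left(25 + 7\right) W{\left(-12 \right)} = 20 + \left(25 + 7\right) \left(-8\right) = 20 + 32 \left(-8\right) = 20 - 256 = -236$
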